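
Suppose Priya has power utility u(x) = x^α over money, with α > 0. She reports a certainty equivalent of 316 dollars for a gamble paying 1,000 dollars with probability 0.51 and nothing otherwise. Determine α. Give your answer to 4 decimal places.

α ≈ 0.5845

The lottery's expected utility is 0.51·u(1000) + 0.49·u(0) = 0.51·1000^α (since u(0) = 0 for α > 0).
Equating: 316^α = 0.51·1000^α, i.e. 0.3160^α = 0.51.
Take logs: α = ln 0.51 / ln(316/1000) ≈ 0.584494.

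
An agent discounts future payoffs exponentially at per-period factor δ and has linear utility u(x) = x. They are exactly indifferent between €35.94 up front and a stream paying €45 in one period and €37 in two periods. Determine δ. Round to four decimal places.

δ ≈ 0.5500

Present value of the stream is 45·δ + 37·δ². Indifference gives 45δ + 37δ² = 35.94.
Rearranged: 37δ² + 45δ − 35.94 = 0.
δ = (−45 + √(45² + 4·37·35.94)) / (2·37) = (−45 + √7344.12) / 74 ≈ 0.5500.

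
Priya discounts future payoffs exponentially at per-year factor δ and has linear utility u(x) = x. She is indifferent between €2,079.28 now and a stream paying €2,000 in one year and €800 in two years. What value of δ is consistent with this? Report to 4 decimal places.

The stream is worth 2000δ + 800δ² today, so 2000δ + 800δ² = 2079.28.
So 800δ² + 2000δ − 2079.28 = 0.
δ = (−2000 + √(2000² + 4·800·2079.28)) / (2·800) = (−2000 + √10653696.00) / 1600 ≈ 0.7900.

δ ≈ 0.7900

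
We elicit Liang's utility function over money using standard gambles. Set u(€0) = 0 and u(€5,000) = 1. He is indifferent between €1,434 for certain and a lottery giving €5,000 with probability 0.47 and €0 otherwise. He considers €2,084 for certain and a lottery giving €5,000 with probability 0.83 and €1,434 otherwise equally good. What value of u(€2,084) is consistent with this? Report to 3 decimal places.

The first gamble pins u(€1,434): it must equal 0.47·1 + 0.53·0 = 0.47.
The second indifference gives u(€2,084) = 0.83·u(€5,000) + 0.17·u(€1,434) = 0.83·1.00 + 0.17·0.47 = 0.9099.

0.910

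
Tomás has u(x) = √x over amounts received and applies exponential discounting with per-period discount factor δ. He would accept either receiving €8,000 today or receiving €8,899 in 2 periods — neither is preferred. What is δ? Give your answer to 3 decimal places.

δ ≈ 0.974

The payoff in 2 periods is discounted by δ^2, so u(8000) = δ^2·u(8899) and δ^2 = u(8000)/u(8899).
Since u(x) = √x, δ^2 = √(8000/8899) = 0.94814.
Taking the square root: δ = 0.94814^(1/2) ≈ 0.974.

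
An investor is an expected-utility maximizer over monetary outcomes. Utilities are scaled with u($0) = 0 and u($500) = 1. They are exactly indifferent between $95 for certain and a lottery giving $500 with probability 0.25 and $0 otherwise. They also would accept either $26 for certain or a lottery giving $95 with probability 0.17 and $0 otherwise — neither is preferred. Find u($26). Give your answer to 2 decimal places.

0.04

First, u($95) = 0.25·u($500) + 0.75·u($0) = 0.25.
Chaining: u($26) = 0.17·0.25 + 0.83·0.00 = 0.0425.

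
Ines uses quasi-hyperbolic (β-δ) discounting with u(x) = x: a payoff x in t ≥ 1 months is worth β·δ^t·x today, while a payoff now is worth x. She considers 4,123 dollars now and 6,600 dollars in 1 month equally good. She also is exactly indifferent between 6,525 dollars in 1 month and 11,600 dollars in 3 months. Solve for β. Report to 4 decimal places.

β ≈ 0.8329

The second indifference involves only future payoffs, so β cancels: β·δ^1·6525 = β·δ^3·11600, giving δ^2 = 6525/11600 = 0.56250, so δ = 0.75000.
The first indifference: 4123 = β·δ·6600, so β = 4123/(δ·6600) = 4123/(0.75000·6600) ≈ 0.8329.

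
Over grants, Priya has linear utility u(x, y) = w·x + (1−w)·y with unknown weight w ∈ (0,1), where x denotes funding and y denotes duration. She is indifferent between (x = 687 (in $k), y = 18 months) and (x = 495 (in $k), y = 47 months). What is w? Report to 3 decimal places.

w = 0.131

Equating utilities: w·687 + (1−w)·18 = w·495 + (1−w)·47.
Collecting terms: w·192 = (1−w)·29.
The marginal rate of substitution is 29/192, so w = 29/(192+29) = 0.131.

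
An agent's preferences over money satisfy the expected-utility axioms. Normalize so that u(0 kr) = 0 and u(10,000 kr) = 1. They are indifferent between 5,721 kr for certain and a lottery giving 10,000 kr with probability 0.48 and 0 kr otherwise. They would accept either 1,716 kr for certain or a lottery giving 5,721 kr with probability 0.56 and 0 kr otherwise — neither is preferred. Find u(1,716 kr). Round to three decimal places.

First, u(5,721 kr) = 0.48·u(10,000 kr) + 0.52·u(0 kr) = 0.48.
Then u(1,716 kr) = 0.56·u(5,721 kr) + 0.44·u(0 kr) = 0.56·0.48 + 0.44·0.00 = 0.2688.

0.269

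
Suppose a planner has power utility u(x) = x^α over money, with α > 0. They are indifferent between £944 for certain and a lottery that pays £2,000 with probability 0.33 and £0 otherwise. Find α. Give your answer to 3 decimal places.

EU(lottery) = 0.33·2000^α + 0.67·0 = 0.33·2000^α.
Indifference: 944^α = 0.33·2000^α, so (944/2000)^α = 0.33.
Taking logs: α·ln(944/2000) = ln(0.33), so α = -1.108663 / -0.750776 ≈ 1.477.

α ≈ 1.477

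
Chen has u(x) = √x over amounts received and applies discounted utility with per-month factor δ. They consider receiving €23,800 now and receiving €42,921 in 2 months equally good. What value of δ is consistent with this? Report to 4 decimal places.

Equating discounted utilities: u(23800) = δ^2·u(42921) ⇒ δ^2 = u(23800)/u(42921).
With u(x) = √x: δ^2 = √23800/√42921 = √(23800/42921) = 0.74465.
So δ = 0.74465^(1/2) ≈ 0.8629.

δ ≈ 0.8629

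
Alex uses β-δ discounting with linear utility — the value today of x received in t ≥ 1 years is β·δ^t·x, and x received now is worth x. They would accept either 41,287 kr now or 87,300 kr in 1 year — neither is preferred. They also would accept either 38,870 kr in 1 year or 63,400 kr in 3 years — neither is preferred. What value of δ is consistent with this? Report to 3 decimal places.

The second indifference involves only future payoffs, so β cancels: β·δ^1·38870 = β·δ^3·63400, giving δ^2 = 38870/63400 = 0.61309, so δ = 0.78300.

δ ≈ 0.783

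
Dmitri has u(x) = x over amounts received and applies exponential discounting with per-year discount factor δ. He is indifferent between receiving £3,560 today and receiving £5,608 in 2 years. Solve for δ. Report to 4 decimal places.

The payoff in 2 years is discounted by δ^2, so u(3560) = δ^2·u(5608) and δ^2 = u(3560)/u(5608).
With u(x) = x: δ^2 = 3560/5608 = 0.63481.
Hence δ = (0.63481)^(1/2) = 0.796748.

δ ≈ 0.7967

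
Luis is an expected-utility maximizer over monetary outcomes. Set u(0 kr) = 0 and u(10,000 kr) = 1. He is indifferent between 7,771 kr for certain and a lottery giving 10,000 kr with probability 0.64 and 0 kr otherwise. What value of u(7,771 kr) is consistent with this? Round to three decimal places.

u(7,771 kr) equals the lottery's expected utility: 0.64·1 + 0.36·0 = 0.64.

0.640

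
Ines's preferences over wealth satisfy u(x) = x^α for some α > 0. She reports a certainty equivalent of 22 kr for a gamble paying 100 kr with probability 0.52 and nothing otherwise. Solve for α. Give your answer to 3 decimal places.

α ≈ 0.432

The lottery's expected utility is 0.52·u(100) + 0.48·u(0) = 0.52·100^α (since u(0) = 0 for α > 0).
Indifference: 22^α = 0.52·100^α, so (22/100)^α = 0.52.
Take logs: α = ln 0.52 / ln(22/100) ≈ 0.43188.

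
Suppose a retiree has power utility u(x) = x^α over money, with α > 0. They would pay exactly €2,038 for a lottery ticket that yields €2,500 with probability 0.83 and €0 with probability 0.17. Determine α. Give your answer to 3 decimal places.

The lottery's expected utility is 0.83·u(2500) + 0.17·u(0) = 0.83·2500^α (since u(0) = 0 for α > 0).
Setting u(2038) equal to that: 2038^α = 0.83·2500^α ⇒ (2038/2500)^α = 0.83.
α = ln(0.83) / ln(2038/2500) = -0.186330/-0.204322 ≈ 0.912.

α ≈ 0.912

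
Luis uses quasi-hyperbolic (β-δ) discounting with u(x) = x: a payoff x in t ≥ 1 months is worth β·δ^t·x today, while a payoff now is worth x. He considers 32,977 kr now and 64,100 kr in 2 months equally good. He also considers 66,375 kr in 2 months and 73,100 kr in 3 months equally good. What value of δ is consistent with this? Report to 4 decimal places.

From the later pair, β·δ^2·66375 = β·δ^3·73100; dividing through, δ = 66375/73100 = 0.90800.

δ ≈ 0.9080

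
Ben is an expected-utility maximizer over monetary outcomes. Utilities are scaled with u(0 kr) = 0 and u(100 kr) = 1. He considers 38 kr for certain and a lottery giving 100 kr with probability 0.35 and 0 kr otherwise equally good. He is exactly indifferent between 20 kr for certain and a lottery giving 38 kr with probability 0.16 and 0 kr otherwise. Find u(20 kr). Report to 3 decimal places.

0.056

The first gamble pins u(38 kr): it must equal 0.35·1 + 0.65·0 = 0.35.
The second indifference gives u(20 kr) = 0.16·u(38 kr) + 0.84·u(0 kr) = 0.16·0.35 + 0.84·0.00 = 0.0560.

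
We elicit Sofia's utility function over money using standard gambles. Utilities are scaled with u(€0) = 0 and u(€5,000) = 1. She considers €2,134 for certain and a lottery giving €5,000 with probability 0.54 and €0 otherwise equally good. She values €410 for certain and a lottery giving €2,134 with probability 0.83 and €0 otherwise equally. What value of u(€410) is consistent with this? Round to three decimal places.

0.448

First, u(€2,134) = 0.54·u(€5,000) + 0.46·u(€0) = 0.54.
Then u(€410) = 0.83·u(€2,134) + 0.17·u(€0) = 0.83·0.54 + 0.17·0.00 = 0.4482.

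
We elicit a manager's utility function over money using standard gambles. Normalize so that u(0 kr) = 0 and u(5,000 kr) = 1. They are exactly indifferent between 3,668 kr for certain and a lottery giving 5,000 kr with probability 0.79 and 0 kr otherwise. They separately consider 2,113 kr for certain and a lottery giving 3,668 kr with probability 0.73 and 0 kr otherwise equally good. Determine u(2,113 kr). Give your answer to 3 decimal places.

First, u(3,668 kr) = 0.79·u(5,000 kr) + 0.21·u(0 kr) = 0.79.
Then u(2,113 kr) = 0.73·u(3,668 kr) + 0.27·u(0 kr) = 0.73·0.79 + 0.27·0.00 = 0.5767.

0.577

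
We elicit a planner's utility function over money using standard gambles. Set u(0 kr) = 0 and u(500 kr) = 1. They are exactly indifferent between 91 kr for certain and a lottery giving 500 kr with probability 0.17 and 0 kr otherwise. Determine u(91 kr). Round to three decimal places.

0.170

The indifference gives u(91 kr) = 0.17·u(500 kr) + 0.83·u(0 kr) = 0.17·1 + 0.83·0 = 0.17.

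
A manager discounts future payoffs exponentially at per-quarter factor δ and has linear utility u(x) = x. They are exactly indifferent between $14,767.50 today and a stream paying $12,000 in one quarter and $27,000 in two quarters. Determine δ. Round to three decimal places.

Present value of the stream is 12000·δ + 27000·δ². Indifference gives 12000δ + 27000δ² = 14767.50.
That is, 27000δ² + 12000δ − 14767.50 = 0, a quadratic in δ.
The positive root is δ = [−12000 + √(12000² + 4·27000·14767.50)] / (2·27000) = (−12000 + 41700.000)/54000 ≈ 0.550.

δ ≈ 0.550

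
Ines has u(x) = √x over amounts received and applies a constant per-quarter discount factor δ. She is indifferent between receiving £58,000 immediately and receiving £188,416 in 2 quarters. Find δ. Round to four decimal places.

δ ≈ 0.7449

Indifference means u(58000) = δ^2 · u(188416), so δ^2 = u(58000)/u(188416).
With u(x) = √x: δ^2 = √58000/√188416 = √(58000/188416) = 0.55482.
So δ = 0.55482^(1/2) ≈ 0.7449.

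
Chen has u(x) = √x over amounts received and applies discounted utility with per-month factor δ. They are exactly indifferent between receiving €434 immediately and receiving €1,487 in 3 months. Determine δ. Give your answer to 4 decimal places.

δ ≈ 0.8144

Indifference means u(434) = δ^3 · u(1487), so δ^3 = u(434)/u(1487).
With u(x) = √x: δ^3 = √434/√1487 = √(434/1487) = 0.54024.
So δ = 0.54024^(1/3) ≈ 0.8144.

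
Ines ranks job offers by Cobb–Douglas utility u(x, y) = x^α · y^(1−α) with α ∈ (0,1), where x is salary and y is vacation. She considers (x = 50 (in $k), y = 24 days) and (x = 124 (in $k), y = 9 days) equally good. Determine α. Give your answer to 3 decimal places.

α ≈ 0.519

Indifference: 50^α · 24^(1−α) = 124^α · 9^(1−α).
Rearrange to (50/124)^α = (9/24)^(1−α) and take logs: α·-0.908259 = (1−α)·-0.980829.
Thus α·(-1.889088) = -0.980829, so α = -0.980829/-1.889088 ≈ 0.519.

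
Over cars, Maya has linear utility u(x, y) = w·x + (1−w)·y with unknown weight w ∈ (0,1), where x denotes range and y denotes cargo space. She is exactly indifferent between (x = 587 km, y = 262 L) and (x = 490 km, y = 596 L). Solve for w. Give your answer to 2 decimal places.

Indifference: w·587 + (1−w)·262 = w·490 + (1−w)·596.
Rearranging, 97·w − 334·(1−w) = 0.
So w/(1−w) = 334/97 = 3.4433, giving w = 334/(97+334) = 0.77.

w = 0.77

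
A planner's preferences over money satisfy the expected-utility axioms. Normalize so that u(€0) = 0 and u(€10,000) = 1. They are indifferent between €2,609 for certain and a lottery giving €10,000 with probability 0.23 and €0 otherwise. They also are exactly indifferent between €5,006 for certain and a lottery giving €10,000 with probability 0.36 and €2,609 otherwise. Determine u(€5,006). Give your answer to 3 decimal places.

0.507

The first gamble pins u(€2,609): it must equal 0.23·1 + 0.77·0 = 0.23.
Chaining: u(€5,006) = 0.36·1.00 + 0.64·0.23 = 0.5072.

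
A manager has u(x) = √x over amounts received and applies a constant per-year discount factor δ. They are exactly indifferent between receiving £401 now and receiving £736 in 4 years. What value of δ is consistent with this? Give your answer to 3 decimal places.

The payoff in 4 years is discounted by δ^4, so u(401) = δ^4·u(736) and δ^4 = u(401)/u(736).
With u(x) = √x: δ^4 = √401/√736 = √(401/736) = 0.73813.
Hence δ = (0.73813)^(1/4) = 0.92690.

δ ≈ 0.927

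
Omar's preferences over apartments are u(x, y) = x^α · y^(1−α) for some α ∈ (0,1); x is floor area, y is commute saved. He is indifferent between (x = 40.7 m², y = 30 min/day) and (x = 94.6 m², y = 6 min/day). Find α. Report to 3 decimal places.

Indifference: 40.7^α · 30^(1−α) = 94.6^α · 6^(1−α).
(40.7/94.6)^α = (6/30)^(1−α); take logs: α·ln(40.7/94.6) = (1−α)·ln(6/30), i.e. α·-0.843429 = (1−α)·-1.609438.
So α/(1−α) = (-1.609438)/(-0.843429) = 1.908208, and α = 1.908208/2.908208 ≈ 0.656.

α ≈ 0.656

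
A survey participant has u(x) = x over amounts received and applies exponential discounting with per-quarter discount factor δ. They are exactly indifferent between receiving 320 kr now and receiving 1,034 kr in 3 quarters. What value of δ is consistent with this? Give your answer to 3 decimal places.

δ ≈ 0.676

Equating discounted utilities: u(320) = δ^3·u(1034) ⇒ δ^3 = u(320)/u(1034).
With u(x) = x: δ^3 = 320/1034 = 0.30948.
Taking the cube root: δ = 0.30948^(1/3) ≈ 0.676.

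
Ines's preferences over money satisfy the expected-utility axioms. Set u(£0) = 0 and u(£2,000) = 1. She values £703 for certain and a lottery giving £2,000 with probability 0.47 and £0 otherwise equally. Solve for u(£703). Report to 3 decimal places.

0.470

u(£703) equals the lottery's expected utility: 0.47·1 + 0.53·0 = 0.47.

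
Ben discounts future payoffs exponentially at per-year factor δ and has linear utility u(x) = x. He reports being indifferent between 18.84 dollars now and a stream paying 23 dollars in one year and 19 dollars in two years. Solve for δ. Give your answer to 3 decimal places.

Equating present values: 18.84 = 23δ + 19δ².
Rearranged: 19δ² + 23δ − 18.84 = 0.
The positive root is δ = [−23 + √(23² + 4·19·18.84)] / (2·19) = (−23 + 44.281)/38 ≈ 0.560.

δ ≈ 0.560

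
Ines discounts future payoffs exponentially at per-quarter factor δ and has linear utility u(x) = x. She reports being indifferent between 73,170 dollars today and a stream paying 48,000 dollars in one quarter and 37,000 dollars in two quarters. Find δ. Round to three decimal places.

δ ≈ 0.900

Present value of the stream is 48000·δ + 37000·δ². Indifference gives 48000δ + 37000δ² = 73170.
So 37000δ² + 48000δ − 73170 = 0.
δ = (−48000 + √(48000² + 4·37000·73170)) / (2·37000) = (−48000 + √13133160000.00) / 74000 ≈ 0.900.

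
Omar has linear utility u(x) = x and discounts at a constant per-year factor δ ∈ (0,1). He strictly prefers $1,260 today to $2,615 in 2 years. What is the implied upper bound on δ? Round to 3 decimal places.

δ < 0.694

Under u(x) = x this choice says 1260 > δ^2·2615.
Hence δ^2 < 1260/2615 = 0.48184, and x ↦ x^(1/2) is increasing on (0,∞).
δ < 0.48184^(1/2) = 0.694.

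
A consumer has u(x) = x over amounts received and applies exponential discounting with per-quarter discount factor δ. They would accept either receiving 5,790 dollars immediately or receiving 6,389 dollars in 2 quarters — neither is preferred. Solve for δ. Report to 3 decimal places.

δ ≈ 0.952

Indifference means u(5790) = δ^2 · u(6389), so δ^2 = u(5790)/u(6389).
With u(x) = x: δ^2 = 5790/6389 = 0.90625.
So δ = 0.90625^(1/2) ≈ 0.952.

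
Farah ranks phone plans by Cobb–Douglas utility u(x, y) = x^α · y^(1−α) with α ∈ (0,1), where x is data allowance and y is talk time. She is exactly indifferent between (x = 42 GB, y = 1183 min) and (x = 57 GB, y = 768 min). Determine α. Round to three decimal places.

α ≈ 0.586

Indifference: 42^α · 1183^(1−α) = 57^α · 768^(1−α).
Rearrange to (42/57)^α = (768/1183)^(1−α) and take logs: α·-0.305382 = (1−α)·-0.432019.
Thus α·(-0.737401) = -0.432019, so α = -0.432019/-0.737401 ≈ 0.586.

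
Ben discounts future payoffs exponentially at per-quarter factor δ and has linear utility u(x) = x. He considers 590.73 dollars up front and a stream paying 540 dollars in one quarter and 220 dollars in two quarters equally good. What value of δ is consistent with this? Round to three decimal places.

δ ≈ 0.820

Present value of the stream is 540·δ + 220·δ². Indifference gives 540δ + 220δ² = 590.73.
Rearranged: 220δ² + 540δ − 590.73 = 0.
δ = (−540 + √(540² + 4·220·590.73)) / (2·220) = (−540 + √811442.40) / 440 ≈ 0.820.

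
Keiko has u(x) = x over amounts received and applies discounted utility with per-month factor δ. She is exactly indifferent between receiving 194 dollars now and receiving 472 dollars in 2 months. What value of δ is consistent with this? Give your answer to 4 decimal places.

δ ≈ 0.6411

Indifference means u(194) = δ^2 · u(472), so δ^2 = u(194)/u(472).
With u(x) = x: δ^2 = 194/472 = 0.41102.
So δ = 0.41102^(1/2) ≈ 0.6411.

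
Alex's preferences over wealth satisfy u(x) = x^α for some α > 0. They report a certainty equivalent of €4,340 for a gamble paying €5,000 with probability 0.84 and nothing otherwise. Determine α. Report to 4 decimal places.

α ≈ 1.2316

EU(lottery) = 0.84·5000^α + 0.16·0 = 0.84·5000^α.
Setting u(4340) equal to that: 4340^α = 0.84·5000^α ⇒ (4340/5000)^α = 0.84.
Take logs: α = ln 0.84 / ln(4340/5000) ≈ 1.231626.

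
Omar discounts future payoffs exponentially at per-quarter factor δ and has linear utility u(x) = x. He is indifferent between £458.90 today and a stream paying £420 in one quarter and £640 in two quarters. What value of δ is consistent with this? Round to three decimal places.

δ ≈ 0.580

Present value of the stream is 420·δ + 640·δ². Indifference gives 420δ + 640δ² = 458.90.
That is, 640δ² + 420δ − 458.90 = 0, a quadratic in δ.
By the quadratic formula (taking the positive root), δ = (−420 + √1351184.00) / 1280 ≈ 0.580.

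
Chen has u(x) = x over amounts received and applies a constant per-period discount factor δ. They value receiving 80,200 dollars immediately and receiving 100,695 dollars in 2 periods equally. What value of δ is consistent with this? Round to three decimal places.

The payoff in 2 periods is discounted by δ^2, so u(80200) = δ^2·u(100695) and δ^2 = u(80200)/u(100695).
With u(x) = x: δ^2 = 80200/100695 = 0.79646.
So δ = 0.79646^(1/2) ≈ 0.892.

δ ≈ 0.892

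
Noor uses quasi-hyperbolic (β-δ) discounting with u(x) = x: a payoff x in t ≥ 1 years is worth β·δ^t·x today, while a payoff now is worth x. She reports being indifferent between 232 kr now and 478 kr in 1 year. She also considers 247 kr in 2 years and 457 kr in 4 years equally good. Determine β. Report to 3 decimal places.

Both payoffs in the second observation are in the future, so β drops out: δ^2·247 = δ^4·457 ⇒ δ^2 = 247/457 = 0.54048, so δ = 0.73517.
The first indifference: 232 = β·δ·478, so β = 232/(δ·478) = 232/(0.73517·478) ≈ 0.660.

β ≈ 0.660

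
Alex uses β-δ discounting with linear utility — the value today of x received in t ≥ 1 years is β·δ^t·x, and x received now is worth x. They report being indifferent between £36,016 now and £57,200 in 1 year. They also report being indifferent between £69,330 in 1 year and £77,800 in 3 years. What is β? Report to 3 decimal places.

Both payoffs in the second observation are in the future, so β drops out: δ^1·69330 = δ^3·77800 ⇒ δ^2 = 69330/77800 = 0.89113, so δ = 0.94400.
Now use the now-vs-future pair: 36016 = β·δ·57200 gives β = 36016/(0.94400·57200) ≈ 0.667.

β ≈ 0.667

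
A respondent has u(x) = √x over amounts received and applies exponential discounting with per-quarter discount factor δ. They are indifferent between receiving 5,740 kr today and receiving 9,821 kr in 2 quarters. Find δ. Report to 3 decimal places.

δ ≈ 0.874

The payoff in 2 quarters is discounted by δ^2, so u(5740) = δ^2·u(9821) and δ^2 = u(5740)/u(9821).
Since u(x) = √x, δ^2 = √(5740/9821) = 0.76450.
Taking the square root: δ = 0.76450^(1/2) ≈ 0.874.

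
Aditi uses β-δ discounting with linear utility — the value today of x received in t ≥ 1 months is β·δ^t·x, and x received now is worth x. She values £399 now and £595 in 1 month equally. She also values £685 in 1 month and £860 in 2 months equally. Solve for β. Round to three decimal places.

From the later pair, β·δ^1·685 = β·δ^2·860; dividing through, δ = 685/860 = 0.79651.
The first indifference: 399 = β·δ·595, so β = 399/(δ·595) = 399/(0.79651·595) ≈ 0.842.

β ≈ 0.842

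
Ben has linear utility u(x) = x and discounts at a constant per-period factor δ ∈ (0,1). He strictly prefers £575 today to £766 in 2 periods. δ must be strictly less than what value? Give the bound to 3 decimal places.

δ < 0.866

Comparing present values: 575 > δ^2·766.
So δ^2 < 575/766 = 0.75065; taking the square root of both positive sides preserves the inequality.
δ < (575/766)^(1/2) ≈ 0.866.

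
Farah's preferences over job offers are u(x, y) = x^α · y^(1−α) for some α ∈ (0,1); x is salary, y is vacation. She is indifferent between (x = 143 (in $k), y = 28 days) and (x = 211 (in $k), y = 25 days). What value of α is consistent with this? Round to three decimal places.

Indifference: 143^α · 28^(1−α) = 211^α · 25^(1−α).
Taking logs: α·ln 143 + (1−α)·ln 28 = α·ln 211 + (1−α)·ln 25, i.e. α·-0.389014 = (1−α)·-0.113329.
With A = -0.389014 and B = -0.113329: α·A = (1−α)·B, so α = B/(A+B) = -0.113329/-0.502343 ≈ 0.226.

α ≈ 0.226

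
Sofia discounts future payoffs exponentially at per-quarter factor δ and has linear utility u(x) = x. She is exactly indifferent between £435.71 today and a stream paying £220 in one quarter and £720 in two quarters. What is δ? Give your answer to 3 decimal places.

Equating present values: 435.71 = 220δ + 720δ².
That is, 720δ² + 220δ − 435.71 = 0, a quadratic in δ.
By the quadratic formula (taking the positive root), δ = (−220 + √1303244.80) / 1440 ≈ 0.640.

δ ≈ 0.640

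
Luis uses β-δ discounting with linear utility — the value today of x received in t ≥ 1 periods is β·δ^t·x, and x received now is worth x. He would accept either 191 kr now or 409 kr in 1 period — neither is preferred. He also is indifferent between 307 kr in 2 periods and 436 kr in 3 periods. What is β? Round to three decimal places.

β ≈ 0.663

Both payoffs in the second observation are in the future, so β drops out: δ^2·307 = δ^3·436 ⇒ δ = 307/436 = 0.70413.
Now use the now-vs-future pair: 191 = β·δ·409 gives β = 191/(0.70413·409) ≈ 0.663.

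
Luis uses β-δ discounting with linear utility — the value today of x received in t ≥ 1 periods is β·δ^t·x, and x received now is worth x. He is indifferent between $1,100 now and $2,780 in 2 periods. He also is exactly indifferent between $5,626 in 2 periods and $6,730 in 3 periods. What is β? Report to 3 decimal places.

From the later pair, β·δ^2·5626 = β·δ^3·6730; dividing through, δ = 5626/6730 = 0.83596.
Substituting δ into 1100 = β·δ^2·2780: β = 1100/(1942.737) ≈ 0.566.

β ≈ 0.566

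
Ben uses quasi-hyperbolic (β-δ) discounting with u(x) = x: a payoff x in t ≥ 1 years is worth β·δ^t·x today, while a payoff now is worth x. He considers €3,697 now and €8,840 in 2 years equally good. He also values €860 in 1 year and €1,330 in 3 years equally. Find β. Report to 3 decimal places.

β ≈ 0.647

The second indifference involves only future payoffs, so β cancels: β·δ^1·860 = β·δ^3·1330, giving δ^2 = 860/1330 = 0.64662, so δ = 0.80412.
The first indifference: 3697 = β·δ^2·8840, so β = 3697/(δ^2·8840) = 3697/(0.64662·8840) ≈ 0.647.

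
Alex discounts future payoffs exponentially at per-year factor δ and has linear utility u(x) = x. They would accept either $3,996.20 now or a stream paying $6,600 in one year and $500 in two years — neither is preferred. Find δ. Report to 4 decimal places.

δ ≈ 0.5800

Present value of the stream is 6600·δ + 500·δ². Indifference gives 6600δ + 500δ² = 3996.20.
That is, 500δ² + 6600δ − 3996.20 = 0, a quadratic in δ.
By the quadratic formula (taking the positive root), δ = (−6600 + √51552400.00) / 1000 ≈ 0.5800.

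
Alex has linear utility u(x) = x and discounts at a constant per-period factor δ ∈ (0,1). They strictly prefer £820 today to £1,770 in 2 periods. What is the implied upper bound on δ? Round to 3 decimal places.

Comparing present values: 820 > δ^2·1770.
Dividing by 1770: δ^2 < 0.46328. Both sides are positive, so the square root keeps the direction.
δ < 0.46328^(1/2) = 0.681.

δ < 0.681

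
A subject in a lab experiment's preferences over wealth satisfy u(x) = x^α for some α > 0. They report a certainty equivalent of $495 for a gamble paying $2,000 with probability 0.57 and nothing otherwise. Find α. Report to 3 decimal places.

Since u(0) = 0, the lottery's EU is 0.57·2000^α.
Equating: 495^α = 0.57·2000^α, i.e. 0.2475^α = 0.57.
Take logs: α = ln 0.57 / ln(495/2000) ≈ 0.40256.

α ≈ 0.403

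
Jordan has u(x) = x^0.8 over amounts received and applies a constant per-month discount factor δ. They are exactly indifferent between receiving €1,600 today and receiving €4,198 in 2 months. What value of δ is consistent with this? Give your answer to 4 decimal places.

δ ≈ 0.6799

The payoff in 2 months is discounted by δ^2, so u(1600) = δ^2·u(4198) and δ^2 = u(1600)/u(4198).
Since u(x) = x^0.8, δ^2 = (1600/4198)^0.8 = 0.38113^0.8 = 0.46223.
Taking the square root: δ = 0.46223^(1/2) ≈ 0.6799.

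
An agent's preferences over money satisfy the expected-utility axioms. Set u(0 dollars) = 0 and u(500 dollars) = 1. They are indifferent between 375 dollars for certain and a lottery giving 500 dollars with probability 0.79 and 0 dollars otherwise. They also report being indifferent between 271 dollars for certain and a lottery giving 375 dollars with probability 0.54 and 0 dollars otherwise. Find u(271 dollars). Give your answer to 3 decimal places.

0.427

The first gamble pins u(375 dollars): it must equal 0.79·1 + 0.21·0 = 0.79.
Then u(271 dollars) = 0.54·u(375 dollars) + 0.46·u(0 dollars) = 0.54·0.79 + 0.46·0.00 = 0.4266.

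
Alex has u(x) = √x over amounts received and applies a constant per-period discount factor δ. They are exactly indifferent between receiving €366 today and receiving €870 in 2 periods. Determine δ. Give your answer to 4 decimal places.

δ ≈ 0.8054

The payoff in 2 periods is discounted by δ^2, so u(366) = δ^2·u(870) and δ^2 = u(366)/u(870).
Since u(x) = √x, δ^2 = √(366/870) = 0.64861.
So δ = 0.64861^(1/2) ≈ 0.8054.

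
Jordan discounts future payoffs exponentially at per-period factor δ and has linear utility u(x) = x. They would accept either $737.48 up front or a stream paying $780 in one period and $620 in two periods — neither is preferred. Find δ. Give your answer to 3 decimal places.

δ ≈ 0.630

Equating present values: 737.48 = 780δ + 620δ².
That is, 620δ² + 780δ − 737.48 = 0, a quadratic in δ.
δ = (−780 + √(780² + 4·620·737.48)) / (2·620) = (−780 + √2437350.40) / 1240 ≈ 0.630.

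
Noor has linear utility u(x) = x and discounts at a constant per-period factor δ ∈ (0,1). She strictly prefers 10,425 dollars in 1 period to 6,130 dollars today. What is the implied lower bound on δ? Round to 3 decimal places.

The preference means 6130 < δ·10425.
Dividing through by 10425 gives δ > 0.58801.

δ > 0.588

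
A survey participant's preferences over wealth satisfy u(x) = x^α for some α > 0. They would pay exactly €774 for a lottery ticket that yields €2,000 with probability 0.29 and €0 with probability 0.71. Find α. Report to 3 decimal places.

α ≈ 1.304

The lottery's expected utility is 0.29·u(2000) + 0.71·u(0) = 0.29·2000^α (since u(0) = 0 for α > 0).
Equating: 774^α = 0.29·2000^α, i.e. 0.3870^α = 0.29.
Take logs: α = ln 0.29 / ln(774/2000) ≈ 1.30394.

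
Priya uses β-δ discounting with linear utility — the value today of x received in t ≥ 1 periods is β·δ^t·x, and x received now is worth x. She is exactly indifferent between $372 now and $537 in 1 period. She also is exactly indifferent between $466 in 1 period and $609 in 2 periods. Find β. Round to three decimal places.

β ≈ 0.905

From the later pair, β·δ^1·466 = β·δ^2·609; dividing through, δ = 466/609 = 0.76519.
The first indifference: 372 = β·δ·537, so β = 372/(δ·537) = 372/(0.76519·537) ≈ 0.905.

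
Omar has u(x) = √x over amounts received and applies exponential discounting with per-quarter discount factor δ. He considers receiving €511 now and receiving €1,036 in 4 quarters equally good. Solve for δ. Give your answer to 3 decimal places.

Indifference means u(511) = δ^4 · u(1036), so δ^4 = u(511)/u(1036).
Since u(x) = √x, δ^4 = √(511/1036) = 0.70231.
Hence δ = (0.70231)^(1/4) = 0.91545.

δ ≈ 0.915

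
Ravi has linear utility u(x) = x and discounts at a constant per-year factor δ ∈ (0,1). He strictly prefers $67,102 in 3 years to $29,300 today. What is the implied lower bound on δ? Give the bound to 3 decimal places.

δ > 0.759

The preference means 29300 < δ^3·67102.
Hence δ^3 > 29300/67102 = 0.43665, and x ↦ x^(1/3) is increasing on (0,∞).
δ > (29300/67102)^(1/3) ≈ 0.759.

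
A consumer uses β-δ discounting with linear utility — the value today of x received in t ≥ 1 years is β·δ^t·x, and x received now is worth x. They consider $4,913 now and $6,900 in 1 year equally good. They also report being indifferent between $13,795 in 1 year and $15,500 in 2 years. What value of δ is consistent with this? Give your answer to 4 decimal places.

From the later pair, β·δ^1·13795 = β·δ^2·15500; dividing through, δ = 13795/15500 = 0.89000.

δ ≈ 0.8900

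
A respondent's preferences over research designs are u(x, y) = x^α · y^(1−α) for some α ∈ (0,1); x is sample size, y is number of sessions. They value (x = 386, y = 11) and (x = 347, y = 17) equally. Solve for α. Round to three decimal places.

Set the two utilities equal: 386^α·11^(1−α) = 347^α·17^(1−α).
Rearrange to (386/347)^α = (17/11)^(1−α) and take logs: α·0.106513 = (1−α)·0.435318.
With A = 0.106513 and B = 0.435318: α·A = (1−α)·B, so α = B/(A+B) = 0.435318/0.541831 ≈ 0.803.

α ≈ 0.803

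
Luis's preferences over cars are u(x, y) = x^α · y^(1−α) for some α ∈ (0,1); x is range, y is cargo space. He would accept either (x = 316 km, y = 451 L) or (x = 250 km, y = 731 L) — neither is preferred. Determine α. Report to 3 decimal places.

Set the two utilities equal: 316^α·451^(1−α) = 250^α·731^(1−α).
(316/250)^α = (731/451)^(1−α); take logs: α·ln(316/250) = (1−α)·ln(731/451), i.e. α·0.234281 = (1−α)·0.482946.
So α/(1−α) = (0.482946)/(0.234281) = 2.061396, and α = 2.061396/3.061396 ≈ 0.673.

α ≈ 0.673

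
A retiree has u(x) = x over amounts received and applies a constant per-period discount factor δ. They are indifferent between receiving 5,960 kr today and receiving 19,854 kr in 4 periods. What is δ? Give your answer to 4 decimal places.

The payoff in 4 periods is discounted by δ^4, so u(5960) = δ^4·u(19854) and δ^4 = u(5960)/u(19854).
With u(x) = x: δ^4 = 5960/19854 = 0.30019.
Taking the 4th root: δ = 0.30019^(1/4) ≈ 0.7402.

δ ≈ 0.7402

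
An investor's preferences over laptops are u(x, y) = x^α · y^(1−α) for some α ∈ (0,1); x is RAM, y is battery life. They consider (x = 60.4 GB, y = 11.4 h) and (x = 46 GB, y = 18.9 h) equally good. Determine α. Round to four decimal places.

α ≈ 0.6499

The Cobb–Douglas utilities coincide, so 60.4^α·11.4^(1−α) = 46^α·18.9^(1−α).
Rearrange to (60.4/46)^α = (18.9/11.4)^(1−α) and take logs: α·0.2723477 = (1−α)·0.5055486.
Thus α·(0.7778963) = 0.5055486, so α = 0.5055486/0.7778963 ≈ 0.6499.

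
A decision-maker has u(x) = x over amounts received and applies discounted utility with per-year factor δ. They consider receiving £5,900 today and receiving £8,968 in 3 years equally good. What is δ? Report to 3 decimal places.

The payoff in 3 years is discounted by δ^3, so u(5900) = δ^3·u(8968) and δ^3 = u(5900)/u(8968).
With u(x) = x: δ^3 = 5900/8968 = 0.65789.
So δ = 0.65789^(1/3) ≈ 0.870.

δ ≈ 0.870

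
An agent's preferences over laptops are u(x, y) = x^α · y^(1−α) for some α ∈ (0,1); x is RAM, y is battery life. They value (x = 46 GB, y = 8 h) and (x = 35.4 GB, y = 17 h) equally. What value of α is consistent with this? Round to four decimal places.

The Cobb–Douglas utilities coincide, so 46^α·8^(1−α) = 35.4^α·17^(1−α).
Taking logs: α·ln 46 + (1−α)·ln 8 = α·ln 35.4 + (1−α)·ln 17, i.e. α·0.2619296 = (1−α)·0.7537718.
So α/(1−α) = (0.7537718)/(0.2619296) = 2.8777649, and α = 2.8777649/3.8777649 ≈ 0.7421.

α ≈ 0.7421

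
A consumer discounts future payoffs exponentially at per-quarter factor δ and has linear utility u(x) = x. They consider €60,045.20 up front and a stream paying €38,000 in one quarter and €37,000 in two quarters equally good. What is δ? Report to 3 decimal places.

Present value of the stream is 38000·δ + 37000·δ². Indifference gives 38000δ + 37000δ² = 60045.20.
That is, 37000δ² + 38000δ − 60045.20 = 0, a quadratic in δ.
By the quadratic formula (taking the positive root), δ = (−38000 + √10330689600.00) / 74000 ≈ 0.860.

δ ≈ 0.860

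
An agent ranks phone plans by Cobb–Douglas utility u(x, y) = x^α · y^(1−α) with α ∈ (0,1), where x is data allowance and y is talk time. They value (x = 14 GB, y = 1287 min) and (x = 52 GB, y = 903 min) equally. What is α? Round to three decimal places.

The Cobb–Douglas utilities coincide, so 14^α·1287^(1−α) = 52^α·903^(1−α).
Taking logs: α·ln 14 + (1−α)·ln 1287 = α·ln 52 + (1−α)·ln 903, i.e. α·-1.312186 = (1−α)·-0.354347.
So α/(1−α) = (-0.354347)/(-1.312186) = 0.270043, and α = 0.270043/1.270043 ≈ 0.213.

α ≈ 0.213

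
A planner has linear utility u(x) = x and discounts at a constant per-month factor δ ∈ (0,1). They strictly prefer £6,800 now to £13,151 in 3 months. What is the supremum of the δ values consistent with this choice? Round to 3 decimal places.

Comparing present values: 6800 > δ^3·13151.
Dividing by 13151: δ^3 < 0.51707. Both sides are positive, so the cube root keeps the direction.
δ < 0.51707^(1/3) = 0.803.

δ < 0.803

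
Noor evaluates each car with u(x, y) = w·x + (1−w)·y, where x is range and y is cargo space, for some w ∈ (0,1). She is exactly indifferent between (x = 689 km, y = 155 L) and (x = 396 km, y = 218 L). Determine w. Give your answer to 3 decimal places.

w = 0.177

Equating utilities: w·689 + (1−w)·155 = w·396 + (1−w)·218.
Rearranging, 293·w − 63·(1−w) = 0.
So w/(1−w) = 63/293 = 0.2150, giving w = 63/(293+63) = 0.177.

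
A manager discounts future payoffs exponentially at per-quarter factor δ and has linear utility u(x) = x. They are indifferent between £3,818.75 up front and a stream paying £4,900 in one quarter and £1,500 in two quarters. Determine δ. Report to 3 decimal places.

The stream is worth 4900δ + 1500δ² today, so 4900δ + 1500δ² = 3818.75.
Rearranged: 1500δ² + 4900δ − 3818.75 = 0.
The positive root is δ = [−4900 + √(4900² + 4·1500·3818.75)] / (2·1500) = (−4900 + 6850.000)/3000 ≈ 0.650.

δ ≈ 0.650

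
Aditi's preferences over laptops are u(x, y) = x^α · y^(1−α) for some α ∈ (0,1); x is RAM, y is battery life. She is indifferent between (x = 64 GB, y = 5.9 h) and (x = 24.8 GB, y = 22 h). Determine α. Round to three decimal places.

Indifference: 64^α · 5.9^(1−α) = 24.8^α · 22^(1−α).
Rearrange to (64/24.8)^α = (22/5.9)^(1−α) and take logs: α·0.948039 = (1−α)·1.316090.
With A = 0.948039 and B = 1.316090: α·A = (1−α)·B, so α = B/(A+B) = 1.316090/2.264129 ≈ 0.581.

α ≈ 0.581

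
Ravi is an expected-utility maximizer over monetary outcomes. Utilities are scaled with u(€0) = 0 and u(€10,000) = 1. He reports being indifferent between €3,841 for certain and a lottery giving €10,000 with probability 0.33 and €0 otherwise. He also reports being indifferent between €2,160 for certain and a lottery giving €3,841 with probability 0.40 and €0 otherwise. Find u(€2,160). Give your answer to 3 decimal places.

0.132

First, u(€3,841) = 0.33·u(€10,000) + 0.67·u(€0) = 0.33.
Chaining: u(€2,160) = 0.40·0.33 + 0.60·0.00 = 0.1320.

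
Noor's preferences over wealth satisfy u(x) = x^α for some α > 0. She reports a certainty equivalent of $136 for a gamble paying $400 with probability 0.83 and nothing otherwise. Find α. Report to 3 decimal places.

α ≈ 0.173

The lottery's expected utility is 0.83·u(400) + 0.17·u(0) = 0.83·400^α (since u(0) = 0 for α > 0).
Equating: 136^α = 0.83·400^α, i.e. 0.3400^α = 0.83.
α = ln(0.83) / ln(136/400) = -0.186330/-1.078810 ≈ 0.173.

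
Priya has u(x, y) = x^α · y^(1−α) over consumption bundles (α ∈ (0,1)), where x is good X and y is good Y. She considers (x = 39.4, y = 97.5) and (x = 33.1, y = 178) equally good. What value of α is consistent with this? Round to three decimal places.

The Cobb–Douglas utilities coincide, so 39.4^α·97.5^(1−α) = 33.1^α·178^(1−α).
Rearrange to (39.4/33.1)^α = (178/97.5)^(1−α) and take logs: α·0.174233 = (1−α)·0.601931.
Thus α·(0.776164) = 0.601931, so α = 0.601931/0.776164 ≈ 0.776.

α ≈ 0.776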